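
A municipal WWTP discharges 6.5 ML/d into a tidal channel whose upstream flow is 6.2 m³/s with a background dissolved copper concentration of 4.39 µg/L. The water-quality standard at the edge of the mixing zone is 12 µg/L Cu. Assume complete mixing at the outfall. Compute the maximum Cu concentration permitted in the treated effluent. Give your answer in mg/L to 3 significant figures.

0.639 mg/L

6.5 ML/d = 0.07523 m³/s.
4.39 µg/L = 0.00439 mg/L.
12 µg/L = 0.012 mg/L.
Mass balance: 0.012·6.275 = 0.07523·Cₑ + 6.2·0.00439.
Cₑ = (0.0753 − 0.02722) / 0.07523 = 0.6392 mg/L.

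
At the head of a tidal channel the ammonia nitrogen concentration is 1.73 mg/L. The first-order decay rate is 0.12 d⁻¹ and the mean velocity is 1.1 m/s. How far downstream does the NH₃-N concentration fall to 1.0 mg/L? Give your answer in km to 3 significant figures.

From C = C₀·e^(−kt), t = ln(C₀/C)/k = ln(1.73/1.0)/0.12 = 0.5481/0.12 = 4.568 d.
Distance = v·t = 1.1 m/s × 3.946e+05 s = 4.341e+05 m = 434.1 km.

434 km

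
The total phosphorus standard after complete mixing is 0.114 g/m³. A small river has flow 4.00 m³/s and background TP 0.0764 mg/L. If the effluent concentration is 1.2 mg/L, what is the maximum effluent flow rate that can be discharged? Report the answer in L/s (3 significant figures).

Mass balance at complete mixing: C_std·(Q_w + Q_r) = Q_w·C_e + Q_r·C_b.
Rearranging, Q_w = Q_r·(C_std − C_b)/(C_e − C_std) = 4.00·(0.114 − 0.0764) / (1.2 − 0.114) = 0.1385 m³/s.
= 138.5 L/s.

138 L/s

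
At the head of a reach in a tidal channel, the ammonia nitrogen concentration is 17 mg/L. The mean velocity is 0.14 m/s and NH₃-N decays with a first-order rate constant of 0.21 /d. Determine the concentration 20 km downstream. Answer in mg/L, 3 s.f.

12.0 mg/L

Travel time t = 20 km / 0.14 m/s = 2e+04/0.14 = 1.429e+05 s = 1.653 d.
First-order decay: C = 17·exp(−0.21·1.653) = 17·0.7066 = 12.01 mg/L.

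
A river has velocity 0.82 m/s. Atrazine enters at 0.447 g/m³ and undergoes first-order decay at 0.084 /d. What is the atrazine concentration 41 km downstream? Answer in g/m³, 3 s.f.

0.426 g/m³

Travel time t = 41 km / 0.82 m/s = 4.1e+04/0.82 = 5e+04 s = 0.5787 d.
First-order decay: C = 0.447·exp(−0.084·0.5787) = 0.447·0.9526 = 0.4258 g/m³.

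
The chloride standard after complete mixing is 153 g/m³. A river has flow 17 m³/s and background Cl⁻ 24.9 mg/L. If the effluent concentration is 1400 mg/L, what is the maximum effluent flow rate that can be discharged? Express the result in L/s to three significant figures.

Mass balance at complete mixing: C_std·(Q_w + Q_r) = Q_w·C_e + Q_r·C_b.
Rearranging, Q_w = Q_r·(C_std − C_b)/(C_e − C_std) = 17·(153 − 24.9) / (1400 − 153) = 1.746 m³/s.
= 1746 L/s.

1750 L/s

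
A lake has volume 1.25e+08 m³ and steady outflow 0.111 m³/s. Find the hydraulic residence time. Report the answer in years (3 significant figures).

Q = 0.111 m³/s × 3.156e+07 s/yr = 3.503e+06 m³/yr.
Hydraulic residence time τ = V/Q = 1.25e+08/3.503e+06 = 35.68 yr.

35.7 yr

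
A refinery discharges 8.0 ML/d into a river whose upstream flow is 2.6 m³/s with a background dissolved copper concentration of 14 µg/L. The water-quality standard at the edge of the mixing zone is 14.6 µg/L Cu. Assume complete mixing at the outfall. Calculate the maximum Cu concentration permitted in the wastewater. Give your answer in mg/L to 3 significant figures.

0.0314 mg/L

8.0 ML/d = 0.09259 m³/s.
14 µg/L = 0.014 mg/L.
14.6 µg/L = 0.0146 mg/L.
Mass balance: 0.0146·2.693 = 0.09259·Cₑ + 2.6·0.014.
Cₑ = (0.03931 − 0.0364) / 0.09259 = 0.03145 mg/L.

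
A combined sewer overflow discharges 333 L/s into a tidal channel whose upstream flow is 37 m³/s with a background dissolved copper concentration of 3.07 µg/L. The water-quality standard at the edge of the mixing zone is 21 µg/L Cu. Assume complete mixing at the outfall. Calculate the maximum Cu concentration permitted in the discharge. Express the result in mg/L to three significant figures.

2.01 mg/L

333 L/s = 0.333 m³/s.
3.07 µg/L = 0.00307 mg/L.
21 µg/L = 0.021 mg/L.
Mass balance: 0.021·37.33 = 0.333·Cₑ + 37·0.00307.
Cₑ = (0.784 − 0.1136) / 0.333 = 2.013 mg/L.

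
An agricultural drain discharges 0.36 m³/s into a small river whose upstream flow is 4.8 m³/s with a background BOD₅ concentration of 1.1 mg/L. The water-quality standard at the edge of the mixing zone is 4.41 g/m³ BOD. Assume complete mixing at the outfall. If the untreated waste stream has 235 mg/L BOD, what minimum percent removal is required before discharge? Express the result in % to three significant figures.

Mass balance: 4.41·5.16 = 0.36·Cₑ + 4.8·1.1.
Cₑ = (22.76 − 5.28) / 0.36 = 48.54 mg/L.
Required removal = 1 − 48.54/235 = 79.34 %.

79.3 %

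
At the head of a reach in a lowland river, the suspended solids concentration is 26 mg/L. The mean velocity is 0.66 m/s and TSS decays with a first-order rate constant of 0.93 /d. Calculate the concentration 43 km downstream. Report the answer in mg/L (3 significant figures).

Travel time t = 43 km / 0.66 m/s = 4.3e+04/0.66 = 6.515e+04 s = 0.7541 d.
First-order decay: C = 26·exp(−0.93·0.7541) = 26·0.4959 = 12.89 mg/L.

12.9 mg/L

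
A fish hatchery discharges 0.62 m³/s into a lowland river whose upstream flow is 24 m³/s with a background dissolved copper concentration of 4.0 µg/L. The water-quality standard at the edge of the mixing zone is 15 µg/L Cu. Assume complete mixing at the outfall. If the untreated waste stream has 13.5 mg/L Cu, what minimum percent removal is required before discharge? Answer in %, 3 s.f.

4.0 µg/L = 0.004 mg/L.
15 µg/L = 0.015 mg/L.
Mass balance: 0.015·24.62 = 0.62·Cₑ + 24·0.004.
Cₑ = (0.3693 − 0.096) / 0.62 = 0.4408 mg/L.
Required removal = 1 − 0.4408/13.5 = 96.73 %.

96.7 %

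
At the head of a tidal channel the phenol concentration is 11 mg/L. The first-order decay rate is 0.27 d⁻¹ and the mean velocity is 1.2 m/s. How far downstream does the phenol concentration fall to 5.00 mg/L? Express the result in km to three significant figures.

303 km

From C = C₀·e^(−kt), t = ln(C₀/C)/k = ln(11/5.00)/0.27 = 0.7885/0.27 = 2.92 d.
Distance = v·t = 1.2 m/s × 2.523e+05 s = 3.028e+05 m = 302.8 km.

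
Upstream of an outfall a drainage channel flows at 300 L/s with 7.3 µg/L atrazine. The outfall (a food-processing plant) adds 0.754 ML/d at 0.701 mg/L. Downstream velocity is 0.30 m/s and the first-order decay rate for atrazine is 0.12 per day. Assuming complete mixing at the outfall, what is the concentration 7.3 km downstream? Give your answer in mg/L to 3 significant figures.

0.754 ML/d = 0.008727 m³/s.
300 L/s = 0.3 m³/s.
7.3 µg/L = 0.0073 mg/L.
After complete mixing, C₀ = (0.008727·0.701 + 0.3·0.0073) / 0.3087 = 0.02691 mg/L.
Travel time t = 7300 m / 0.30 m/s = 2.433e+04 s = 0.2816 d.
C = 0.02691·exp(−0.12·0.2816) = 0.02691·0.9668 = 0.02601 mg/L.

0.0260 mg/L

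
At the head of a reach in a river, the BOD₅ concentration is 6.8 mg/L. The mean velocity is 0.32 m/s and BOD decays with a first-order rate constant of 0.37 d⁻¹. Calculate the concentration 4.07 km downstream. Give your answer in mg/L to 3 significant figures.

Travel time t = 4.07 km / 0.32 m/s = 4070/0.32 = 1.272e+04 s = 0.1472 d.
First-order decay: C = 6.8·exp(−0.37·0.1472) = 6.8·0.947 = 6.44 mg/L.

6.44 mg/L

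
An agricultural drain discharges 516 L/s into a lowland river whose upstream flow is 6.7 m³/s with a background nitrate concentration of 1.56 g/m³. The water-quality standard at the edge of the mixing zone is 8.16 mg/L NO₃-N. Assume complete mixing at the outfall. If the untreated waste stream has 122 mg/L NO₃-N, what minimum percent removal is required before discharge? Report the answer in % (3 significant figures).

516 L/s = 0.516 m³/s.
Mass balance: 8.16·7.216 = 0.516·Cₑ + 6.7·1.56.
Cₑ = (58.88 − 10.45) / 0.516 = 93.86 mg/L.
Required removal = 1 − 93.86/122 = 23.07 %.

23.1 %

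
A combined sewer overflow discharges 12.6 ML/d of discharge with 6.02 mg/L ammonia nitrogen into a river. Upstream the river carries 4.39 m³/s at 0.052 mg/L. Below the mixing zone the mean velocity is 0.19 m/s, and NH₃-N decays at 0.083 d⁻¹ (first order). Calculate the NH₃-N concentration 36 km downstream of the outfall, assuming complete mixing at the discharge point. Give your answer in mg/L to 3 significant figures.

0.203 mg/L

12.6 ML/d = 0.1458 m³/s.
After complete mixing, C₀ = (0.1458·6.02 + 4.39·0.052) / 4.536 = 0.2439 mg/L.
Travel time t = 3.6e+04 m / 0.19 m/s = 1.895e+05 s = 2.193 d.
C = 0.2439·exp(−0.083·2.193) = 0.2439·0.8336 = 0.2033 mg/L.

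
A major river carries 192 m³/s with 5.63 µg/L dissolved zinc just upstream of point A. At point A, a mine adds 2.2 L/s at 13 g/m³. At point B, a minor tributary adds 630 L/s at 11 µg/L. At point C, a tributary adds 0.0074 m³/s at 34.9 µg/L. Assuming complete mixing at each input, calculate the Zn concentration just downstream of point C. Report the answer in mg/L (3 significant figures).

0.00580 mg/L

5.63 µg/L = 0.00563 mg/L.
2.2 L/s = 0.0022 m³/s.
After input A: C = (192·0.00563 + 0.0022·13) / 192 = 0.005779 mg/L.
630 L/s = 0.63 m³/s.
11 µg/L = 0.011 mg/L.
After input B: C = (192·0.005779 + 0.63·0.011) / 192.6 = 0.005796 mg/L.
34.9 µg/L = 0.0349 mg/L.
After input C: C = (192.6·0.005796 + 0.0074·0.0349) / 192.6 = 0.005797 mg/L.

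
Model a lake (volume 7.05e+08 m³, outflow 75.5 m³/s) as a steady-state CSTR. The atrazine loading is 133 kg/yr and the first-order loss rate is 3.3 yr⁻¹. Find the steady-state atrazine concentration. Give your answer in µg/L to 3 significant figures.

0.0282 µg/L

Outflow Q = 75.5 m³/s × 3.156e+07 s/yr = 2.383e+09 m³/yr.
Steady-state CSTR mass balance: W = Q·C + k·V·C, so C = W/(Q + kV).
Q + kV = 2.383e+09 + 3.3·7.05e+08 = 4.709e+09 m³/yr.
C = 133/4.709e+09 = 2.824e-08 kg/m³ = 2.824e-05 mg/L = 0.02824 µg/L.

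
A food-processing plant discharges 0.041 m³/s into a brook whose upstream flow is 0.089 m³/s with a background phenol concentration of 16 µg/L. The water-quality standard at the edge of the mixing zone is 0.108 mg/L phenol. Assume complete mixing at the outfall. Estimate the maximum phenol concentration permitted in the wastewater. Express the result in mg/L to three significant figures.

16 µg/L = 0.016 mg/L.
Mass balance: 0.108·0.13 = 0.041·Cₑ + 0.089·0.016.
Cₑ = (0.01404 − 0.001424) / 0.041 = 0.3077 mg/L.

0.308 mg/L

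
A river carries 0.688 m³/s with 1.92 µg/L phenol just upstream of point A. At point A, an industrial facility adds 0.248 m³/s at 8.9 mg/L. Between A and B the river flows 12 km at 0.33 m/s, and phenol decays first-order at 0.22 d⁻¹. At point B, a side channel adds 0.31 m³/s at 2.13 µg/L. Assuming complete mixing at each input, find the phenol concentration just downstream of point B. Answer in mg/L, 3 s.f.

1.62 mg/L

1.92 µg/L = 0.00192 mg/L.
After input A: C = (0.688·0.00192 + 0.248·8.9) / 0.936 = 2.36 mg/L.
Over the 12 km reach to input B (t = 3.636e+04 s = 0.4209 d), decay gives C = 2.36·exp(−0.22·0.4209) = 2.151 mg/L.
2.13 µg/L = 0.00213 mg/L.
After input B: C = (0.936·2.151 + 0.31·0.00213) / 1.246 = 1.616 mg/L.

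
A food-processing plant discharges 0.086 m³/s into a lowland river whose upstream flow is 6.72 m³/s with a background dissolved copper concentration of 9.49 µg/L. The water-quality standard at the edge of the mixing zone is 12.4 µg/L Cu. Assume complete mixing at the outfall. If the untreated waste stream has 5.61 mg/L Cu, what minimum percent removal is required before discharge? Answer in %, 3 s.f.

95.7 %

9.49 µg/L = 0.00949 mg/L.
12.4 µg/L = 0.0124 mg/L.
Mass balance: 0.0124·6.806 = 0.086·Cₑ + 6.72·0.00949.
Cₑ = (0.08439 − 0.06377) / 0.086 = 0.2398 mg/L.
Required removal = 1 − 0.2398/5.61 = 95.73 %.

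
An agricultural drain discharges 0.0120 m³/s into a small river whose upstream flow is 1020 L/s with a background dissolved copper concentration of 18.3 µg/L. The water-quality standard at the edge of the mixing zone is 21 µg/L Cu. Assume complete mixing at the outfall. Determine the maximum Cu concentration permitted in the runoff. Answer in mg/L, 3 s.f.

0.250 mg/L

1020 L/s = 1.02 m³/s.
18.3 µg/L = 0.0183 mg/L.
21 µg/L = 0.021 mg/L.
Mass balance: 0.021·1.032 = 0.012·Cₑ + 1.02·0.0183.
Cₑ = (0.02167 − 0.01867) / 0.012 = 0.2505 mg/L.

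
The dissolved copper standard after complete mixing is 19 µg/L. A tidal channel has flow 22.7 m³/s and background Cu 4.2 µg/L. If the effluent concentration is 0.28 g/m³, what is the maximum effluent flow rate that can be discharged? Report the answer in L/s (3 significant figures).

1290 L/s

4.2 µg/L = 0.0042 mg/L.
19 µg/L = 0.019 mg/L.
Mass balance at complete mixing: C_std·(Q_w + Q_r) = Q_w·C_e + Q_r·C_b.
Rearranging, Q_w = Q_r·(C_std − C_b)/(C_e − C_std) = 22.7·(0.019 − 0.0042) / (0.28 − 0.019) = 1.287 m³/s.
= 1287 L/s.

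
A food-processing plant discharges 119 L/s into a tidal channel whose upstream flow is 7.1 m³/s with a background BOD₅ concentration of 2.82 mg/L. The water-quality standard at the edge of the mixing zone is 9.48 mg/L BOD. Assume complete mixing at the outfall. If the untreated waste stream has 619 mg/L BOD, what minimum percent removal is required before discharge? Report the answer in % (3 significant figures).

34.3 %

119 L/s = 0.119 m³/s.
Mass balance: 9.48·7.219 = 0.119·Cₑ + 7.1·2.82.
Cₑ = (68.44 − 20.02) / 0.119 = 406.8 mg/L.
Required removal = 1 − 406.8/619 = 34.27 %.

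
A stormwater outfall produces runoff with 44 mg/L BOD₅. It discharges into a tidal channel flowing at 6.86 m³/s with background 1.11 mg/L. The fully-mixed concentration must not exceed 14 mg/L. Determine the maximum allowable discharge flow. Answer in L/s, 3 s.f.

2950 L/s

Mass balance at complete mixing: C_std·(Q_w + Q_r) = Q_w·C_e + Q_r·C_b.
Rearranging, Q_w = Q_r·(C_std − C_b)/(C_e − C_std) = 6.86·(14 − 1.11) / (44 − 14) = 2.948 m³/s.
= 2948 L/s.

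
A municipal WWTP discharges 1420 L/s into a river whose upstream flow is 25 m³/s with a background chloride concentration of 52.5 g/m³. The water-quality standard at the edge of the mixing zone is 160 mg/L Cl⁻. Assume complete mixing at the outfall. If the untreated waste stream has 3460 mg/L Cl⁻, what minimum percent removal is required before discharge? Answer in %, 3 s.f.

1420 L/s = 1.42 m³/s.
Mass balance: 160·26.42 = 1.42·Cₑ + 25·52.5.
Cₑ = (4227 − 1312) / 1.42 = 2053 mg/L.
Required removal = 1 − 2053/3460 = 40.68 %.

40.7 %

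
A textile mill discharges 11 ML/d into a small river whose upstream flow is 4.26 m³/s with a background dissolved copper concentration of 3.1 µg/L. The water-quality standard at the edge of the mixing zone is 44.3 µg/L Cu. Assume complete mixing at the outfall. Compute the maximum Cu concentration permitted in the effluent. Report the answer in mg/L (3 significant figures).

1.42 mg/L

11 ML/d = 0.1273 m³/s.
3.1 µg/L = 0.0031 mg/L.
44.3 µg/L = 0.0443 mg/L.
Mass balance: 0.0443·4.387 = 0.1273·Cₑ + 4.26·0.0031.
Cₑ = (0.1944 − 0.01321) / 0.1273 = 1.423 mg/L.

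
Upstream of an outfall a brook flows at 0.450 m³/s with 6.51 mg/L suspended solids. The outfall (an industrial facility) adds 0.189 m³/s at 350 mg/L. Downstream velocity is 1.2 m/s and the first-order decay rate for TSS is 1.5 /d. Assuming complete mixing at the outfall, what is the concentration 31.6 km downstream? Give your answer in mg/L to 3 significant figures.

After complete mixing, C₀ = (0.189·350 + 0.45·6.51) / 0.639 = 108.1 mg/L.
Travel time t = 3.16e+04 m / 1.2 m/s = 2.633e+04 s = 0.3048 d.
C = 108.1·exp(−1.5·0.3048) = 108.1·0.6331 = 68.44 mg/L.

68.4 mg/L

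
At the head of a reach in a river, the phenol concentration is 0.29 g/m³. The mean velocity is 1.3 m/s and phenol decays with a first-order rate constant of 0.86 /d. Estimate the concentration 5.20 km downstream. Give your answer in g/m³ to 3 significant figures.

Travel time t = 5.20 km / 1.3 m/s = 5200/1.3 = 4000 s = 0.0463 d.
First-order decay: C = 0.29·exp(−0.86·0.0463) = 0.29·0.961 = 0.2787 g/m³.

0.279 g/m³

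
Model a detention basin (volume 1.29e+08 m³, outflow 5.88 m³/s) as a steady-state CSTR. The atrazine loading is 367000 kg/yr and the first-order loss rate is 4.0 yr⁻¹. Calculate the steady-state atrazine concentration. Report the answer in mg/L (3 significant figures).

Outflow Q = 5.88 m³/s × 3.156e+07 s/yr = 1.856e+08 m³/yr.
Steady-state CSTR mass balance: W = Q·C + k·V·C, so C = W/(Q + kV).
Q + kV = 1.856e+08 + 4.0·1.29e+08 = 7.016e+08 m³/yr.
C = 367000/7.016e+08 = 0.0005231 kg/m³ = 0.5231 mg/L.

0.523 mg/L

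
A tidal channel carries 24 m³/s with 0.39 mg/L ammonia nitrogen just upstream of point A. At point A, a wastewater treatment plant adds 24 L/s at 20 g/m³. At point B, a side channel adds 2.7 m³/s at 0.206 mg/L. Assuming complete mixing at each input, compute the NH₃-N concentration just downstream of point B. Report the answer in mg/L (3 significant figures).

24 L/s = 0.024 m³/s.
After input A: C = (24·0.39 + 0.024·20) / 24.02 = 0.4096 mg/L.
After input B: C = (24.02·0.4096 + 2.7·0.206) / 26.72 = 0.389 mg/L.

0.389 mg/L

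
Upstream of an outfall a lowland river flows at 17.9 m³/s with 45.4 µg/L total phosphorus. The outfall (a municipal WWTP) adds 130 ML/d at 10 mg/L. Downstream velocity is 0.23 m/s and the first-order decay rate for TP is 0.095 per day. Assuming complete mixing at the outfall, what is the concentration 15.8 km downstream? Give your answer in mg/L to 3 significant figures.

0.758 mg/L

130 ML/d = 1.505 m³/s.
45.4 µg/L = 0.0454 mg/L.
After complete mixing, C₀ = (1.505·10 + 17.9·0.0454) / 19.4 = 0.8173 mg/L.
Travel time t = 1.58e+04 m / 0.23 m/s = 6.87e+04 s = 0.7951 d.
C = 0.8173·exp(−0.095·0.7951) = 0.8173·0.9272 = 0.7578 mg/L.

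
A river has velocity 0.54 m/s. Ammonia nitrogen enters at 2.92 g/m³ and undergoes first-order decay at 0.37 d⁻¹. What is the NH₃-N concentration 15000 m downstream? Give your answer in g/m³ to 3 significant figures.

Travel time t = 15000 m / 0.54 m/s = 1.5e+04/0.54 = 2.778e+04 s = 0.3215 d.
First-order decay: C = 2.92·exp(−0.37·0.3215) = 2.92·0.8878 = 2.593 g/m³.

2.59 g/m³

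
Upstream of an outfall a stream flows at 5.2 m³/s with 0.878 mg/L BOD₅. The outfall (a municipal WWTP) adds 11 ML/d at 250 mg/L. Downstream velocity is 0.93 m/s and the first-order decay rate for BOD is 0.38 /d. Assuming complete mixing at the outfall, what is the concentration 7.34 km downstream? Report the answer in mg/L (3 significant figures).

11 ML/d = 0.1273 m³/s.
After complete mixing, C₀ = (0.1273·250 + 5.2·0.878) / 5.327 = 6.832 mg/L.
Travel time t = 7340 m / 0.93 m/s = 7892 s = 0.09135 d.
C = 6.832·exp(−0.38·0.09135) = 6.832·0.9659 = 6.599 mg/L.

6.60 mg/L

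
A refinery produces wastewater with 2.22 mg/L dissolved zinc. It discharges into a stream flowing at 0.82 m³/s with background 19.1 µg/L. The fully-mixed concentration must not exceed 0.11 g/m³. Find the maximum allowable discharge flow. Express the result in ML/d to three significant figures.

3.05 ML/d

19.1 µg/L = 0.0191 mg/L.
Mass balance at complete mixing: C_std·(Q_w + Q_r) = Q_w·C_e + Q_r·C_b.
Rearranging, Q_w = Q_r·(C_std − C_b)/(C_e − C_std) = 0.82·(0.11 − 0.0191) / (2.22 − 0.11) = 0.03533 m³/s.
= 3.052 ML/d.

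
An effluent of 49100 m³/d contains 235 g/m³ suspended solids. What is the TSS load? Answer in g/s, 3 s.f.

49100 m³/d = 0.5683 m³/s.
Mass flux = Q·C = 0.5683 m³/s × 235 g/m³ = 133.5 g/s.

134 g/s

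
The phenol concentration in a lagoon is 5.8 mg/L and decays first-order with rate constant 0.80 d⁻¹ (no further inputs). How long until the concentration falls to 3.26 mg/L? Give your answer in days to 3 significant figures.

t = ln(C₀/C)/k = ln(5.8/3.26)/0.80 = 0.5761/0.80 = 0.7202 d.

0.720 d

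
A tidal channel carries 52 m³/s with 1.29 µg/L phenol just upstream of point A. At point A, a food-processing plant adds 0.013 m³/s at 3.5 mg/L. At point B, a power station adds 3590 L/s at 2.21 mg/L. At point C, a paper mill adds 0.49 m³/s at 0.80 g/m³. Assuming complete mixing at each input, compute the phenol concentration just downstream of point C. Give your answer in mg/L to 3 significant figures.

1.29 µg/L = 0.00129 mg/L.
After input A: C = (52·0.00129 + 0.013·3.5) / 52.01 = 0.002164 mg/L.
3590 L/s = 3.59 m³/s.
After input B: C = (52.01·0.002164 + 3.59·2.21) / 55.6 = 0.1447 mg/L.
After input C: C = (55.6·0.1447 + 0.49·0.8) / 56.09 = 0.1504 mg/L.

0.150 mg/L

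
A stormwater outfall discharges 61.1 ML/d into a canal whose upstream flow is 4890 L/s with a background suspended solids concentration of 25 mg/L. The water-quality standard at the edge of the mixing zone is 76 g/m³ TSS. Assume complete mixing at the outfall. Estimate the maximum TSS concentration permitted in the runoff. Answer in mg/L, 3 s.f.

429 mg/L

61.1 ML/d = 0.7072 m³/s.
4890 L/s = 4.89 m³/s.
Mass balance: 76·5.597 = 0.7072·Cₑ + 4.89·25.
Cₑ = (425.4 − 122.2) / 0.7072 = 428.7 mg/L.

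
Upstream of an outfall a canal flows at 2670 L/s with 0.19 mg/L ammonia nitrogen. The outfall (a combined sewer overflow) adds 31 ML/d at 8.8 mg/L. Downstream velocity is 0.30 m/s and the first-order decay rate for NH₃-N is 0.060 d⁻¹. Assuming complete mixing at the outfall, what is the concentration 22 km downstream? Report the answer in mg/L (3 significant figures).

1.15 mg/L

31 ML/d = 0.3588 m³/s.
2670 L/s = 2.67 m³/s.
After complete mixing, C₀ = (0.3588·8.8 + 2.67·0.19) / 3.029 = 1.21 mg/L.
Travel time t = 2.2e+04 m / 0.30 m/s = 7.333e+04 s = 0.8488 d.
C = 1.21·exp(−0.060·0.8488) = 1.21·0.9503 = 1.15 mg/L.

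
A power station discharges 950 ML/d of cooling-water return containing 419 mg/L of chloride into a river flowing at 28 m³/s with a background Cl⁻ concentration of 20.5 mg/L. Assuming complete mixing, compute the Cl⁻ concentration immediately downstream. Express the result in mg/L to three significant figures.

133 mg/L

950 ML/d = 11 m³/s.
Conservation of mass across the mixing zone: C = (11·419 + 28·20.5) / (11 + 28) = 5181/39 = 132.9 mg/L.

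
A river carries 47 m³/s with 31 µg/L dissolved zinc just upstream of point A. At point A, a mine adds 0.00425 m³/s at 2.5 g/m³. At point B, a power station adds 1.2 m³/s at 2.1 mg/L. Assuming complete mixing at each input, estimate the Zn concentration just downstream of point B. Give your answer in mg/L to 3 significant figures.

0.0827 mg/L

31 µg/L = 0.031 mg/L.
After input A: C = (47·0.031 + 0.00425·2.5) / 47 = 0.03122 mg/L.
After input B: C = (47·0.03122 + 1.2·2.1) / 48.2 = 0.08272 mg/L.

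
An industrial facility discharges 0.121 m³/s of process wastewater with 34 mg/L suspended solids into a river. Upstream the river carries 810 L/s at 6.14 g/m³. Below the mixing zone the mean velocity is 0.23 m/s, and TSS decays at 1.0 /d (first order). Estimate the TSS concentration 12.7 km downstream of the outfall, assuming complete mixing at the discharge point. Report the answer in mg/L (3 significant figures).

5.15 mg/L

810 L/s = 0.81 m³/s.
After complete mixing, C₀ = (0.121·34 + 0.81·6.14) / 0.931 = 9.761 mg/L.
Travel time t = 1.27e+04 m / 0.23 m/s = 5.522e+04 s = 0.6391 d.
C = 9.761·exp(−1.0·0.6391) = 9.761·0.5278 = 5.152 mg/L.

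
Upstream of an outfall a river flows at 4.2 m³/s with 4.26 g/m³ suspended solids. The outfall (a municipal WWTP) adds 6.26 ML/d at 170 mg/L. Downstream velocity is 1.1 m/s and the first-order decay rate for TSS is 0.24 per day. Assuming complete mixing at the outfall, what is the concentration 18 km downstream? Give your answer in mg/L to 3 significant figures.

6.76 mg/L

6.26 ML/d = 0.07245 m³/s.
After complete mixing, C₀ = (0.07245·170 + 4.2·4.26) / 4.272 = 7.071 mg/L.
Travel time t = 1.8e+04 m / 1.1 m/s = 1.636e+04 s = 0.1894 d.
C = 7.071·exp(−0.24·0.1894) = 7.071·0.9556 = 6.756 mg/L.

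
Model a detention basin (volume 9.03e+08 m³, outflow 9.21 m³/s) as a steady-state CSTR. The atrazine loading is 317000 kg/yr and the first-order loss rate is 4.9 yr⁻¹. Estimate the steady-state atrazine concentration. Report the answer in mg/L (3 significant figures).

Outflow Q = 9.21 m³/s × 3.156e+07 s/yr = 2.906e+08 m³/yr.
Steady-state CSTR mass balance: W = Q·C + k·V·C, so C = W/(Q + kV).
Q + kV = 2.906e+08 + 4.9·9.03e+08 = 4.715e+09 m³/yr.
C = 317000/4.715e+09 = 6.723e-05 kg/m³ = 0.06723 mg/L.

0.0672 mg/L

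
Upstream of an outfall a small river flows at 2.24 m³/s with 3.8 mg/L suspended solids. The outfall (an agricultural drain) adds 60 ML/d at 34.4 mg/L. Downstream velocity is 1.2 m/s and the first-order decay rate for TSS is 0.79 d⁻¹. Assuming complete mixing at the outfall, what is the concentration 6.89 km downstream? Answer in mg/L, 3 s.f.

10.5 mg/L

60 ML/d = 0.6944 m³/s.
After complete mixing, C₀ = (0.6944·34.4 + 2.24·3.8) / 2.934 = 11.04 mg/L.
Travel time t = 6890 m / 1.2 m/s = 5742 s = 0.06645 d.
C = 11.04·exp(−0.79·0.06645) = 11.04·0.9489 = 10.48 mg/L.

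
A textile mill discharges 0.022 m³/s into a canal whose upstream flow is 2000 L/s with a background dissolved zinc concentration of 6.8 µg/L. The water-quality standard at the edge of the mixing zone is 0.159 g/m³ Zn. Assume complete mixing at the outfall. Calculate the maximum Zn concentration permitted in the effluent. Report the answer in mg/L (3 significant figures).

14.0 mg/L

2000 L/s = 2 m³/s.
6.8 µg/L = 0.0068 mg/L.
Mass balance: 0.159·2.022 = 0.022·Cₑ + 2·0.0068.
Cₑ = (0.3215 − 0.0136) / 0.022 = 14 mg/L.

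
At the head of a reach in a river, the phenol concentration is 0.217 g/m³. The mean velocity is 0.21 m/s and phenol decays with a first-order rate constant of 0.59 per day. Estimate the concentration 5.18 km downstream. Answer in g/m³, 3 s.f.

0.183 g/m³

Travel time t = 5.18 km / 0.21 m/s = 5180/0.21 = 2.467e+04 s = 0.2855 d.
First-order decay: C = 0.217·exp(−0.59·0.2855) = 0.217·0.845 = 0.1834 g/m³.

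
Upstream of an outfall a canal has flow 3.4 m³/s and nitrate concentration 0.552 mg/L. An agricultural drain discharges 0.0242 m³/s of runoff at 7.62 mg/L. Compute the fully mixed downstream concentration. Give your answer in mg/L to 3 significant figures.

Flow-weighted mixing gives C = (0.0242·7.62 + 3.4·0.552) / (0.0242 + 3.4) = 2.061/3.424 = 0.602 mg/L.

0.602 mg/L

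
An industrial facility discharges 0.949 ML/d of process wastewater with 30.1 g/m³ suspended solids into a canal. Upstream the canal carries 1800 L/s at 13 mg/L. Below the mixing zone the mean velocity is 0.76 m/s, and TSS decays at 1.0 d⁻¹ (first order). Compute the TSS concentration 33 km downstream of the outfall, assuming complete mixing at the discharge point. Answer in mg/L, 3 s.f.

7.93 mg/L

0.949 ML/d = 0.01098 m³/s.
1800 L/s = 1.8 m³/s.
After complete mixing, C₀ = (0.01098·30.1 + 1.8·13) / 1.811 = 13.1 mg/L.
Travel time t = 3.3e+04 m / 0.76 m/s = 4.342e+04 s = 0.5026 d.
C = 13.1·exp(−1.0·0.5026) = 13.1·0.605 = 7.927 mg/L.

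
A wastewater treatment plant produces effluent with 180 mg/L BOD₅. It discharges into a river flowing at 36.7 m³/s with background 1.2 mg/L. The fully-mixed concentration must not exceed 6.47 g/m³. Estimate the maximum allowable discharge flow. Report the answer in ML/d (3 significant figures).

96.3 ML/d

Mass balance at complete mixing: C_std·(Q_w + Q_r) = Q_w·C_e + Q_r·C_b.
Rearranging, Q_w = Q_r·(C_std − C_b)/(C_e − C_std) = 36.7·(6.47 − 1.2) / (180 − 6.47) = 1.115 m³/s.
= 96.3 ML/d.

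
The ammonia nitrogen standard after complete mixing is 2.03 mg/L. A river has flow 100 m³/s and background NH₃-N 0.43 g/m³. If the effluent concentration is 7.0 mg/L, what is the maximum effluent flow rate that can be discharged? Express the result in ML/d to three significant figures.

2780 ML/d

Mass balance at complete mixing: C_std·(Q_w + Q_r) = Q_w·C_e + Q_r·C_b.
Rearranging, Q_w = Q_r·(C_std − C_b)/(C_e − C_std) = 100·(2.03 − 0.43) / (7 − 2.03) = 32.19 m³/s.
= 2781 ML/d.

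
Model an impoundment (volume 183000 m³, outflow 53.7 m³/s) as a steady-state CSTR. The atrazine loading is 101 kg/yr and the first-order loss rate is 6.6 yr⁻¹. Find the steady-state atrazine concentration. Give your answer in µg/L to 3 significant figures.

Outflow Q = 53.7 m³/s × 3.156e+07 s/yr = 1.695e+09 m³/yr.
Steady-state CSTR mass balance: W = Q·C + k·V·C, so C = W/(Q + kV).
Q + kV = 1.695e+09 + 6.6·183000 = 1.696e+09 m³/yr.
C = 101/1.696e+09 = 5.956e-08 kg/m³ = 5.956e-05 mg/L = 0.05956 µg/L.

0.0596 µg/L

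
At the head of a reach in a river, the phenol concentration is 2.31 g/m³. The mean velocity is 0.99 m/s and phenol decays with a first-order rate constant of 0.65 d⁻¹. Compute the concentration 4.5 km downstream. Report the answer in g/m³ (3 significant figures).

Travel time t = 4.5 km / 0.99 m/s = 4500/0.99 = 4545 s = 0.05261 d.
First-order decay: C = 2.31·exp(−0.65·0.05261) = 2.31·0.9664 = 2.232 g/m³.

2.23 g/m³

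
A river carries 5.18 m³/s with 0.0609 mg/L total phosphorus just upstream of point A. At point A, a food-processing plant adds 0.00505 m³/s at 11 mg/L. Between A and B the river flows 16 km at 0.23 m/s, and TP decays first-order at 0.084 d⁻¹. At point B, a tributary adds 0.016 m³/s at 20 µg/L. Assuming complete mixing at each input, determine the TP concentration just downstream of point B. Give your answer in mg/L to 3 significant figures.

0.0667 mg/L

After input A: C = (5.18·0.0609 + 0.00505·11) / 5.185 = 0.07155 mg/L.
Over the 16 km reach to input B (t = 6.957e+04 s = 0.8052 d), decay gives C = 0.07155·exp(−0.084·0.8052) = 0.06687 mg/L.
20 µg/L = 0.02 mg/L.
After input B: C = (5.185·0.06687 + 0.016·0.02) / 5.201 = 0.06673 mg/L.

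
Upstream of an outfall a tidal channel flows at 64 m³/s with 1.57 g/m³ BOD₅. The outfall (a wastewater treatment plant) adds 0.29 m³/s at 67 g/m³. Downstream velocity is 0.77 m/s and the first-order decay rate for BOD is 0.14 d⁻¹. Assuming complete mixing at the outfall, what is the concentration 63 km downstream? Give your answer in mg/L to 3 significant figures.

1.63 mg/L

After complete mixing, C₀ = (0.29·67 + 64·1.57) / 64.29 = 1.865 mg/L.
Travel time t = 6.3e+04 m / 0.77 m/s = 8.182e+04 s = 0.947 d.
C = 1.865·exp(−0.14·0.947) = 1.865·0.8758 = 1.634 mg/L.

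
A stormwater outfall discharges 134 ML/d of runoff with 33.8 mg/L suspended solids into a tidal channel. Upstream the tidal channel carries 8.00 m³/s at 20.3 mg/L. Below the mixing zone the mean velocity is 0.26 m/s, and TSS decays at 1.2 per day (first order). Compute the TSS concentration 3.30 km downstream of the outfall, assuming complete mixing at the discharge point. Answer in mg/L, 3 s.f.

134 ML/d = 1.551 m³/s.
After complete mixing, C₀ = (1.551·33.8 + 8·20.3) / 9.551 = 22.49 mg/L.
Travel time t = 3300 m / 0.26 m/s = 1.269e+04 s = 0.1469 d.
C = 22.49·exp(−1.2·0.1469) = 22.49·0.8384 = 18.86 mg/L.

18.9 mg/L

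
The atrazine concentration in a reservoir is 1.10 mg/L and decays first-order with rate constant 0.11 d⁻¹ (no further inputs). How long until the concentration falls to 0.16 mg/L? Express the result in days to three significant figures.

t = ln(C₀/C)/k = ln(1.10/0.16)/0.11 = 1.928/0.11 = 17.53 d.

17.5 d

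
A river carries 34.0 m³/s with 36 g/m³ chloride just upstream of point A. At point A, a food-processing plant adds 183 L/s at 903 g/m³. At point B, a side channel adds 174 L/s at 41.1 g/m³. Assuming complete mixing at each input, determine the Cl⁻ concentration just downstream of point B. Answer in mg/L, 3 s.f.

183 L/s = 0.183 m³/s.
After input A: C = (34·36 + 0.183·903) / 34.18 = 40.64 mg/L.
174 L/s = 0.174 m³/s.
After input B: C = (34.18·40.64 + 0.174·41.1) / 34.36 = 40.64 mg/L.

40.6 mg/L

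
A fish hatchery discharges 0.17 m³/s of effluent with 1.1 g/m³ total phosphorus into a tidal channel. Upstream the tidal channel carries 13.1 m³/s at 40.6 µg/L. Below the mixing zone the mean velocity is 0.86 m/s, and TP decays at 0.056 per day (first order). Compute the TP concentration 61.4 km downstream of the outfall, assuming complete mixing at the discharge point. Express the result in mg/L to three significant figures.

40.6 µg/L = 0.0406 mg/L.
After complete mixing, C₀ = (0.17·1.1 + 13.1·0.0406) / 13.27 = 0.05417 mg/L.
Travel time t = 6.14e+04 m / 0.86 m/s = 7.14e+04 s = 0.8263 d.
C = 0.05417·exp(−0.056·0.8263) = 0.05417·0.9548 = 0.05172 mg/L.

0.0517 mg/L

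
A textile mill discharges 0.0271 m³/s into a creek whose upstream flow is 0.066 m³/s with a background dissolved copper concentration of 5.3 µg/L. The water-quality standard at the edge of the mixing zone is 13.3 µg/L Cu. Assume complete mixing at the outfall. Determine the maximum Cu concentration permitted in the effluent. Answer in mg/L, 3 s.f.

5.3 µg/L = 0.0053 mg/L.
13.3 µg/L = 0.0133 mg/L.
Mass balance: 0.0133·0.0931 = 0.0271·Cₑ + 0.066·0.0053.
Cₑ = (0.001238 − 0.0003498) / 0.0271 = 0.03278 mg/L.

0.0328 mg/L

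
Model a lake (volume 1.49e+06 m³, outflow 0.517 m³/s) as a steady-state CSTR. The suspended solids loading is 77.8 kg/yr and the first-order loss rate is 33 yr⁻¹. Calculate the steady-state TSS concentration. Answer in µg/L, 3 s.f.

Outflow Q = 0.517 m³/s × 3.156e+07 s/yr = 1.632e+07 m³/yr.
Steady-state CSTR mass balance: W = Q·C + k·V·C, so C = W/(Q + kV).
Q + kV = 1.632e+07 + 33·1.49e+06 = 6.549e+07 m³/yr.
C = 77.8/6.549e+07 = 1.188e-06 kg/m³ = 0.001188 mg/L = 1.188 µg/L.

1.19 µg/L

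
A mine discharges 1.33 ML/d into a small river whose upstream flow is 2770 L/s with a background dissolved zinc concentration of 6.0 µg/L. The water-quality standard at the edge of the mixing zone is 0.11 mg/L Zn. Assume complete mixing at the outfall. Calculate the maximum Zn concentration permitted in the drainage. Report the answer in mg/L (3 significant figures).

18.8 mg/L

1.33 ML/d = 0.01539 m³/s.
2770 L/s = 2.77 m³/s.
6.0 µg/L = 0.006 mg/L.
Mass balance: 0.11·2.785 = 0.01539·Cₑ + 2.77·0.006.
Cₑ = (0.3064 − 0.01662) / 0.01539 = 18.82 mg/L.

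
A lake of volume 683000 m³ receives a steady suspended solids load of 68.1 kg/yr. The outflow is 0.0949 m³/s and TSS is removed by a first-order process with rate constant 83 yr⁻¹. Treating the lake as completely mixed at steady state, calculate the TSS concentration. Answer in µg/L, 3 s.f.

Outflow Q = 0.0949 m³/s × 3.156e+07 s/yr = 2.995e+06 m³/yr.
Steady-state CSTR mass balance: W = Q·C + k·V·C, so C = W/(Q + kV).
Q + kV = 2.995e+06 + 83·683000 = 5.968e+07 m³/yr.
C = 68.1/5.968e+07 = 1.141e-06 kg/m³ = 0.001141 mg/L = 1.141 µg/L.

1.14 µg/L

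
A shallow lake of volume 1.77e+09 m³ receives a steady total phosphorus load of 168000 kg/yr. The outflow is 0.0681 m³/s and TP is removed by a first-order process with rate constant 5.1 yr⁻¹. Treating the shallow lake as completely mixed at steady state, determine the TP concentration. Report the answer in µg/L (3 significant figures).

Outflow Q = 0.0681 m³/s × 3.156e+07 s/yr = 2.149e+06 m³/yr.
Steady-state CSTR mass balance: W = Q·C + k·V·C, so C = W/(Q + kV).
Q + kV = 2.149e+06 + 5.1·1.77e+09 = 9.029e+09 m³/yr.
C = 168000/9.029e+09 = 1.861e-05 kg/m³ = 0.01861 mg/L = 18.61 µg/L.

18.6 µg/L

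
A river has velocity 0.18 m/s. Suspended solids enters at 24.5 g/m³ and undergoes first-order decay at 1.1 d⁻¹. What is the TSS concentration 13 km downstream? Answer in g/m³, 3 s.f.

9.77 g/m³

Travel time t = 13 km / 0.18 m/s = 1.3e+04/0.18 = 7.222e+04 s = 0.8359 d.
First-order decay: C = 24.5·exp(−1.1·0.8359) = 24.5·0.3987 = 9.769 g/m³.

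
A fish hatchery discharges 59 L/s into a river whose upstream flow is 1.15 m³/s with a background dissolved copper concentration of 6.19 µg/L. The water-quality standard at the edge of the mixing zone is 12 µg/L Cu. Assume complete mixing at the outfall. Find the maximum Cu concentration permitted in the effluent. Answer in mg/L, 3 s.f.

59 L/s = 0.059 m³/s.
6.19 µg/L = 0.00619 mg/L.
12 µg/L = 0.012 mg/L.
Mass balance: 0.012·1.209 = 0.059·Cₑ + 1.15·0.00619.
Cₑ = (0.01451 − 0.007118) / 0.059 = 0.1252 mg/L.

0.125 mg/L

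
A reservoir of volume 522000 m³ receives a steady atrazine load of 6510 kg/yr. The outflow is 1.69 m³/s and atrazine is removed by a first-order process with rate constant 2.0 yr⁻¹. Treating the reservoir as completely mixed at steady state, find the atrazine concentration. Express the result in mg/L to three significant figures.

0.120 mg/L

Outflow Q = 1.69 m³/s × 3.156e+07 s/yr = 5.333e+07 m³/yr.
Steady-state CSTR mass balance: W = Q·C + k·V·C, so C = W/(Q + kV).
Q + kV = 5.333e+07 + 2.0·522000 = 5.438e+07 m³/yr.
C = 6510/5.438e+07 = 0.0001197 kg/m³ = 0.1197 mg/L.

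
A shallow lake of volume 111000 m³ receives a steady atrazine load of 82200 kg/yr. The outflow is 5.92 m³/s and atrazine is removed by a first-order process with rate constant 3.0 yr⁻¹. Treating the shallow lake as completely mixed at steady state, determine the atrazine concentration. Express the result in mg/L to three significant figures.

Outflow Q = 5.92 m³/s × 3.156e+07 s/yr = 1.868e+08 m³/yr.
Steady-state CSTR mass balance: W = Q·C + k·V·C, so C = W/(Q + kV).
Q + kV = 1.868e+08 + 3.0·111000 = 1.872e+08 m³/yr.
C = 82200/1.872e+08 = 0.0004392 kg/m³ = 0.4392 mg/L.

0.439 mg/L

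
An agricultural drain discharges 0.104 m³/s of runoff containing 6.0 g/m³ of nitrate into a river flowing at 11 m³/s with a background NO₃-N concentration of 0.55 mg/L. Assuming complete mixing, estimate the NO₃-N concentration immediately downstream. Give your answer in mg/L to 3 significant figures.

0.601 mg/L

Flow-weighted mixing gives C = (0.104·6 + 11·0.55) / (0.104 + 11) = 6.674/11.1 = 0.601 mg/L.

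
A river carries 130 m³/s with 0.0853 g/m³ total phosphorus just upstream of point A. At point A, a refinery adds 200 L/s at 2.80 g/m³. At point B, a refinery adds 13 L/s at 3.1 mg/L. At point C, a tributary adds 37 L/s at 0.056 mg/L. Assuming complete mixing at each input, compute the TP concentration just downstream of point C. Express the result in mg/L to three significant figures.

0.0898 mg/L

200 L/s = 0.2 m³/s.
After input A: C = (130·0.0853 + 0.2·2.8) / 130.2 = 0.08947 mg/L.
13 L/s = 0.013 m³/s.
After input B: C = (130.2·0.08947 + 0.013·3.1) / 130.2 = 0.08977 mg/L.
37 L/s = 0.037 m³/s.
After input C: C = (130.2·0.08977 + 0.037·0.056) / 130.2 = 0.08976 mg/L.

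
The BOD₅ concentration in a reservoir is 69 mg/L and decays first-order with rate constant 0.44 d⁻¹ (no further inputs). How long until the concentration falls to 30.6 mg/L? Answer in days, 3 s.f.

1.85 d

t = ln(C₀/C)/k = ln(69/30.6)/0.44 = 0.8131/0.44 = 1.848 d.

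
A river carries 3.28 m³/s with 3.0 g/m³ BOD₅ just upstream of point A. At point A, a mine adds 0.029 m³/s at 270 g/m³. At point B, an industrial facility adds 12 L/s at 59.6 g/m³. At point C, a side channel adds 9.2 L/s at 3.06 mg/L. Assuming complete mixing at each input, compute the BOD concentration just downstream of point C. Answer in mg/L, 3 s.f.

5.53 mg/L

After input A: C = (3.28·3 + 0.029·270) / 3.309 = 5.34 mg/L.
12 L/s = 0.012 m³/s.
After input B: C = (3.309·5.34 + 0.012·59.6) / 3.321 = 5.536 mg/L.
9.2 L/s = 0.0092 m³/s.
After input C: C = (3.321·5.536 + 0.0092·3.06) / 3.33 = 5.529 mg/L.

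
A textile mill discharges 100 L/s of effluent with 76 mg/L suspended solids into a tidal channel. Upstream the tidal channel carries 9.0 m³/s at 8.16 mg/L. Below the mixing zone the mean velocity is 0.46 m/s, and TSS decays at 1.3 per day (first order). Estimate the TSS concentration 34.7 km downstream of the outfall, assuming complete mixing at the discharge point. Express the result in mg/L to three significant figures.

2.86 mg/L

100 L/s = 0.1 m³/s.
After complete mixing, C₀ = (0.1·76 + 9·8.16) / 9.1 = 8.905 mg/L.
Travel time t = 3.47e+04 m / 0.46 m/s = 7.543e+04 s = 0.8731 d.
C = 8.905·exp(−1.3·0.8731) = 8.905·0.3214 = 2.862 mg/L.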